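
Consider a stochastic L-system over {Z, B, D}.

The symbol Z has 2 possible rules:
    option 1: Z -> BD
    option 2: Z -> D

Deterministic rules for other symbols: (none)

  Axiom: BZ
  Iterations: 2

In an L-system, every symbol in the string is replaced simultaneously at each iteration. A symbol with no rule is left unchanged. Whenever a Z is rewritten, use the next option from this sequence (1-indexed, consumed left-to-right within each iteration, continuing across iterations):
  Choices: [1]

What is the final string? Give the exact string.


Answer: BBD

Derivation:
Step 0: BZ
Step 1: BBD  (used choices [1])
Step 2: BBD  (used choices [])


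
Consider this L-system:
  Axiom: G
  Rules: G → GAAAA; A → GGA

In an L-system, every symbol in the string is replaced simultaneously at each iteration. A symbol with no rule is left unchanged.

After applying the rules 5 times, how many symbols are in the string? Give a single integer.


Step 0: length = 1
Step 1: length = 5
Step 2: length = 17
Step 3: length = 69
Step 4: length = 257
Step 5: length = 997

Answer: 997


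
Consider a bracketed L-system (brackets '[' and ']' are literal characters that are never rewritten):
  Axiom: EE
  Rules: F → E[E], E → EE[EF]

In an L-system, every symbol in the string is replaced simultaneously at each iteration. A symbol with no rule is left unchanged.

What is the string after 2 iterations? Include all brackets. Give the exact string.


Answer: EE[EF]EE[EF][EE[EF]E[E]]EE[EF]EE[EF][EE[EF]E[E]]

Derivation:
Step 0: EE
Step 1: EE[EF]EE[EF]
Step 2: EE[EF]EE[EF][EE[EF]E[E]]EE[EF]EE[EF][EE[EF]E[E]]


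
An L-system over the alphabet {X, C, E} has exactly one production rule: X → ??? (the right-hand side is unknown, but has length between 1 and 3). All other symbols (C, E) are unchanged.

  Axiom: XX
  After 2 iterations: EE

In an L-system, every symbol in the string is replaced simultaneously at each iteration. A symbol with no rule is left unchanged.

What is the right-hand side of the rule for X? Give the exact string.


Trying X → E:
  Step 0: XX
  Step 1: EE
  Step 2: EE
Matches the given result.

Answer: E


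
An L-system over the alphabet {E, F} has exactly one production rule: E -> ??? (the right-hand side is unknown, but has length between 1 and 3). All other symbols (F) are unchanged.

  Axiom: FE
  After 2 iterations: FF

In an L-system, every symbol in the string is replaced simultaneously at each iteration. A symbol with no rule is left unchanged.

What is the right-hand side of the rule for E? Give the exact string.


Trying E -> F:
  Step 0: FE
  Step 1: FF
  Step 2: FF
Matches the given result.

Answer: F


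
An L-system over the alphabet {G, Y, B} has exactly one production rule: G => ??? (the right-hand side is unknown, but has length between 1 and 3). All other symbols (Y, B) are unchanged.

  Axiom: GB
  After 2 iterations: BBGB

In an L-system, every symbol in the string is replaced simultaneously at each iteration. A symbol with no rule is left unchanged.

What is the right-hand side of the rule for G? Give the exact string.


Trying G => BG:
  Step 0: GB
  Step 1: BGB
  Step 2: BBGB
Matches the given result.

Answer: BG


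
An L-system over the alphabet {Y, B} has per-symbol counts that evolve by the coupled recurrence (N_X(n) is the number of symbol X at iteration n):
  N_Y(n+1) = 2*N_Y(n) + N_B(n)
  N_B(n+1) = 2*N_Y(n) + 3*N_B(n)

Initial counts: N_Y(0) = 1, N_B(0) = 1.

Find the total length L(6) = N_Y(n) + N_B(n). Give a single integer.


Answer: 8192

Derivation:
Step 0: N_Y=1, N_B=1, L=2
Step 1: N_Y=3, N_B=5, L=8
Step 2: N_Y=11, N_B=21, L=32
Step 3: N_Y=43, N_B=85, L=128
Step 4: N_Y=171, N_B=341, L=512
Step 5: N_Y=683, N_B=1365, L=2048
Step 6: N_Y=2731, N_B=5461, L=8192


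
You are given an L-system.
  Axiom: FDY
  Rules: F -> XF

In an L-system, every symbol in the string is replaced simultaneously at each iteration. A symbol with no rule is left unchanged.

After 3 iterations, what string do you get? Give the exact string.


Step 0: FDY
Step 1: XFDY
Step 2: XXFDY
Step 3: XXXFDY

Answer: XXXFDY


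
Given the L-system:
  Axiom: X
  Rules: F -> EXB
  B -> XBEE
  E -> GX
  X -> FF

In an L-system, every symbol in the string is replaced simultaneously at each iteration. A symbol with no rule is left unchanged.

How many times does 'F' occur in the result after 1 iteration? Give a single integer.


Answer: 2

Derivation:
Step 0: X  (0 'F')
Step 1: FF  (2 'F')


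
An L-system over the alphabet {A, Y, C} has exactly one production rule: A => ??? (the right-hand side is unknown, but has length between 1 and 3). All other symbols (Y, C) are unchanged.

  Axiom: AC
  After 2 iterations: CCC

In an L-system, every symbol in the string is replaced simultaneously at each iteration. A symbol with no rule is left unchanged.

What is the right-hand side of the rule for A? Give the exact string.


Trying A => CC:
  Step 0: AC
  Step 1: CCC
  Step 2: CCC
Matches the given result.

Answer: CC


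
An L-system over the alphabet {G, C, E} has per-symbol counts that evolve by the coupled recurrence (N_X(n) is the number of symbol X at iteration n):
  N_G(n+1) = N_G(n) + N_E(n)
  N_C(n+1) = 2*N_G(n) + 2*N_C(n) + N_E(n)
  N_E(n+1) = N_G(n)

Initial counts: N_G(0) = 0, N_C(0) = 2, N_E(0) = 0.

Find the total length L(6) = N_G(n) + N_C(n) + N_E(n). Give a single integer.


Answer: 128

Derivation:
Step 0: N_G=0, N_C=2, N_E=0, L=2
Step 1: N_G=0, N_C=4, N_E=0, L=4
Step 2: N_G=0, N_C=8, N_E=0, L=8
Step 3: N_G=0, N_C=16, N_E=0, L=16
Step 4: N_G=0, N_C=32, N_E=0, L=32
Step 5: N_G=0, N_C=64, N_E=0, L=64
Step 6: N_G=0, N_C=128, N_E=0, L=128


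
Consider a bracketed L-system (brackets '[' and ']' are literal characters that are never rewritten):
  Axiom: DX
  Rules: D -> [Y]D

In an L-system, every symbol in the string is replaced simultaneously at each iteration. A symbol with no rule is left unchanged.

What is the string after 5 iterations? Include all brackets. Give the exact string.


Step 0: DX
Step 1: [Y]DX
Step 2: [Y][Y]DX
Step 3: [Y][Y][Y]DX
Step 4: [Y][Y][Y][Y]DX
Step 5: [Y][Y][Y][Y][Y]DX

Answer: [Y][Y][Y][Y][Y]DX


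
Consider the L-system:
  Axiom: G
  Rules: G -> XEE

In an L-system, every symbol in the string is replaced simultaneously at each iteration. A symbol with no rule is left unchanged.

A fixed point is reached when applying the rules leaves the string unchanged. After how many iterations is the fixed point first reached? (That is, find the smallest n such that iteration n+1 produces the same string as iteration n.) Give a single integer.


Step 0: G
Step 1: XEE
Step 2: XEE  (unchanged — fixed point at step 1)

Answer: 1


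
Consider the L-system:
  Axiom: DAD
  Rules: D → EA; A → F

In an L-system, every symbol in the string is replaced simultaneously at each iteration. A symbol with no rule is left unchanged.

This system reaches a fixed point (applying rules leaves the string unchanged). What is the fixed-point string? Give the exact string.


Answer: EFFEF

Derivation:
Step 0: DAD
Step 1: EAFEA
Step 2: EFFEF
Step 3: EFFEF  (unchanged — fixed point at step 2)


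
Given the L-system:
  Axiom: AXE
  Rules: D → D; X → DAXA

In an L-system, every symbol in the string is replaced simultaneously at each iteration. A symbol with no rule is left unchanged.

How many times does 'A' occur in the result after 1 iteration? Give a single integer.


Step 0: AXE  (1 'A')
Step 1: ADAXAE  (3 'A')

Answer: 3


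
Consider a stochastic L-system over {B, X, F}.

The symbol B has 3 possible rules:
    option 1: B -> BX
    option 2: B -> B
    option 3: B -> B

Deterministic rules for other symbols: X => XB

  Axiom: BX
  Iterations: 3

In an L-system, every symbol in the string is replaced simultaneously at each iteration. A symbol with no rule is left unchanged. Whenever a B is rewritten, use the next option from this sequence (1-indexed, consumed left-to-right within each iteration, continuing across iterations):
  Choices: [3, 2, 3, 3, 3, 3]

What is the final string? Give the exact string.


Step 0: BX
Step 1: BXB  (used choices [3])
Step 2: BXBB  (used choices [2, 3])
Step 3: BXBBB  (used choices [3, 3, 3])

Answer: BXBBB


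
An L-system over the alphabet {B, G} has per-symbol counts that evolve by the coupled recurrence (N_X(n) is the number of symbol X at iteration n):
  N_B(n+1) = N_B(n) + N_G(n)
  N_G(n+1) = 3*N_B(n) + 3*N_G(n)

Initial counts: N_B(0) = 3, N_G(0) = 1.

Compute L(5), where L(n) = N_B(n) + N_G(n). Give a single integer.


Step 0: N_B=3, N_G=1, L=4
Step 1: N_B=4, N_G=12, L=16
Step 2: N_B=16, N_G=48, L=64
Step 3: N_B=64, N_G=192, L=256
Step 4: N_B=256, N_G=768, L=1024
Step 5: N_B=1024, N_G=3072, L=4096

Answer: 4096


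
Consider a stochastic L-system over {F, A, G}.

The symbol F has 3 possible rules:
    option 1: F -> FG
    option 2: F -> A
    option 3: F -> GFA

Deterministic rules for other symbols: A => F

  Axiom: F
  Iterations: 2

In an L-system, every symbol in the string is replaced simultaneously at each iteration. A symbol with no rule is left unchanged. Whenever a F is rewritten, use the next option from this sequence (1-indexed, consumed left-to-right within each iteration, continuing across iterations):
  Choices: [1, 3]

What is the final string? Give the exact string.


Step 0: F
Step 1: FG  (used choices [1])
Step 2: GFAG  (used choices [3])

Answer: GFAG


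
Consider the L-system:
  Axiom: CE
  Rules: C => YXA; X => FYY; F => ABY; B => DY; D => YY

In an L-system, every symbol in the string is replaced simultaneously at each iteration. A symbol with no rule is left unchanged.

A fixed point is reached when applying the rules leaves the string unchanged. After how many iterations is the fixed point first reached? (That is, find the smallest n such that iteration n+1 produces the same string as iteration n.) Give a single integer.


Step 0: CE
Step 1: YXAE
Step 2: YFYYAE
Step 3: YABYYYAE
Step 4: YADYYYYAE
Step 5: YAYYYYYYAE
Step 6: YAYYYYYYAE  (unchanged — fixed point at step 5)

Answer: 5


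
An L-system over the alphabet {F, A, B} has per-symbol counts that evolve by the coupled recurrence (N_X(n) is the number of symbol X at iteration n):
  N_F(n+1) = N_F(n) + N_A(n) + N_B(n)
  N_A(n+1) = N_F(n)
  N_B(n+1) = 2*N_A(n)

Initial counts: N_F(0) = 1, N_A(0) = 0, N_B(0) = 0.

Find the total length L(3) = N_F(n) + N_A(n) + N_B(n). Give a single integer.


Step 0: N_F=1, N_A=0, N_B=0, L=1
Step 1: N_F=1, N_A=1, N_B=0, L=2
Step 2: N_F=2, N_A=1, N_B=2, L=5
Step 3: N_F=5, N_A=2, N_B=2, L=9

Answer: 9


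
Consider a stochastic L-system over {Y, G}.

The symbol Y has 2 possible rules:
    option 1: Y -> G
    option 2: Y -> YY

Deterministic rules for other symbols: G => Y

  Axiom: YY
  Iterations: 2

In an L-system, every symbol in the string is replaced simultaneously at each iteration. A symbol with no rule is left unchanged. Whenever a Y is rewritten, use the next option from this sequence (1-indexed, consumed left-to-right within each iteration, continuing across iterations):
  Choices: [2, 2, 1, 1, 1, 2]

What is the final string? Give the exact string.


Step 0: YY
Step 1: YYYY  (used choices [2, 2])
Step 2: GGGYY  (used choices [1, 1, 1, 2])

Answer: GGGYY


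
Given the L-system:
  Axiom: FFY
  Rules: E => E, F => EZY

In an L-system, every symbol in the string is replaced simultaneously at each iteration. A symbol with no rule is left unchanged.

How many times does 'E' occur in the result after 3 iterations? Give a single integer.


Answer: 2

Derivation:
Step 0: FFY  (0 'E')
Step 1: EZYEZYY  (2 'E')
Step 2: EZYEZYY  (2 'E')
Step 3: EZYEZYY  (2 'E')


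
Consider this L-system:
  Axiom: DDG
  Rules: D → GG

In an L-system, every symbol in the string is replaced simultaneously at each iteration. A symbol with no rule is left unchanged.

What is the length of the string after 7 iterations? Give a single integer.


Step 0: length = 3
Step 1: length = 5
Step 2: length = 5
Step 3: length = 5
Step 4: length = 5
Step 5: length = 5
Step 6: length = 5
Step 7: length = 5

Answer: 5


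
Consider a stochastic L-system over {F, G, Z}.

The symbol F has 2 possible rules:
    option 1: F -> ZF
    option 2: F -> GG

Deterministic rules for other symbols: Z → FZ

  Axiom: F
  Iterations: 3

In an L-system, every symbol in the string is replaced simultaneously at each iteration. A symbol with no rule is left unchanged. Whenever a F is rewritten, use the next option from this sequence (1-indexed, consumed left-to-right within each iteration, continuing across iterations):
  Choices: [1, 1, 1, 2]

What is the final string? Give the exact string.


Answer: ZFFZFZGG

Derivation:
Step 0: F
Step 1: ZF  (used choices [1])
Step 2: FZZF  (used choices [1])
Step 3: ZFFZFZGG  (used choices [1, 2])


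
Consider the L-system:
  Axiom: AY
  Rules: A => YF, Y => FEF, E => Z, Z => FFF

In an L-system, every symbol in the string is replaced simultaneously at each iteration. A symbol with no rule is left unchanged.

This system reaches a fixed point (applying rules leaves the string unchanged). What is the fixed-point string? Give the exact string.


Step 0: AY
Step 1: YFFEF
Step 2: FEFFFZF
Step 3: FZFFFFFFF
Step 4: FFFFFFFFFFF
Step 5: FFFFFFFFFFF  (unchanged — fixed point at step 4)

Answer: FFFFFFFFFFF


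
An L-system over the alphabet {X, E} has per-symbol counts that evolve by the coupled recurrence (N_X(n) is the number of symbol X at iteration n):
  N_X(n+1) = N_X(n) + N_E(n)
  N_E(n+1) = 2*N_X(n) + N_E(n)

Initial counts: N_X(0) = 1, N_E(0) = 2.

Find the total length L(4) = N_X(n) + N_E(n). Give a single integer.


Step 0: N_X=1, N_E=2, L=3
Step 1: N_X=3, N_E=4, L=7
Step 2: N_X=7, N_E=10, L=17
Step 3: N_X=17, N_E=24, L=41
Step 4: N_X=41, N_E=58, L=99

Answer: 99


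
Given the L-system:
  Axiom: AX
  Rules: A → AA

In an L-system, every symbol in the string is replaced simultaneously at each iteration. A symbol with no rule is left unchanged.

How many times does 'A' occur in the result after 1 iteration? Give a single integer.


Step 0: AX  (1 'A')
Step 1: AAX  (2 'A')

Answer: 2


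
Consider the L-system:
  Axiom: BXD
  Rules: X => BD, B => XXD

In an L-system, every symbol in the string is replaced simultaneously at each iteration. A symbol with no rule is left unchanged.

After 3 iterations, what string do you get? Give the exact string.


Answer: XXDDXXDDDBDBDDDD

Derivation:
Step 0: BXD
Step 1: XXDBDD
Step 2: BDBDDXXDDD
Step 3: XXDDXXDDDBDBDDDD


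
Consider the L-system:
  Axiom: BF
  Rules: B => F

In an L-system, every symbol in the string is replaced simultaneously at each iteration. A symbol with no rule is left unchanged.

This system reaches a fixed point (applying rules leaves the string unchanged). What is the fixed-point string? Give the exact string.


Answer: FF

Derivation:
Step 0: BF
Step 1: FF
Step 2: FF  (unchanged — fixed point at step 1)


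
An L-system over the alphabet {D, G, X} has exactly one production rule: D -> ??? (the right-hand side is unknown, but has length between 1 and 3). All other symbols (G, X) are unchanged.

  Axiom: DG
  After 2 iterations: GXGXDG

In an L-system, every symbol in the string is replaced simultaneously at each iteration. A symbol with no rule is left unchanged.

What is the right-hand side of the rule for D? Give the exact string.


Answer: GXD

Derivation:
Trying D -> GXD:
  Step 0: DG
  Step 1: GXDG
  Step 2: GXGXDG
Matches the given result.


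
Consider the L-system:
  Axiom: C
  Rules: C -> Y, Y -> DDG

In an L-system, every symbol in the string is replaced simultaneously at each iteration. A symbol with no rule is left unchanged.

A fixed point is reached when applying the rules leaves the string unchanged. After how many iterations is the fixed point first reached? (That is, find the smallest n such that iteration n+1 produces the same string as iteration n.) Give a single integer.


Answer: 2

Derivation:
Step 0: C
Step 1: Y
Step 2: DDG
Step 3: DDG  (unchanged — fixed point at step 2)


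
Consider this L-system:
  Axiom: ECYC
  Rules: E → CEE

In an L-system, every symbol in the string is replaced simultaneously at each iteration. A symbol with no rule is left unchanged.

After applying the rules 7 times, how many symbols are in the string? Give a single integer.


Step 0: length = 4
Step 1: length = 6
Step 2: length = 10
Step 3: length = 18
Step 4: length = 34
Step 5: length = 66
Step 6: length = 130
Step 7: length = 258

Answer: 258


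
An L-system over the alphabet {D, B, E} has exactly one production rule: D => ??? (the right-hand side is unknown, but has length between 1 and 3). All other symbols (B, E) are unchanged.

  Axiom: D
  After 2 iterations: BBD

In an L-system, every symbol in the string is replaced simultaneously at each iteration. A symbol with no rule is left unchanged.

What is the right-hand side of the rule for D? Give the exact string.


Trying D => BD:
  Step 0: D
  Step 1: BD
  Step 2: BBD
Matches the given result.

Answer: BD


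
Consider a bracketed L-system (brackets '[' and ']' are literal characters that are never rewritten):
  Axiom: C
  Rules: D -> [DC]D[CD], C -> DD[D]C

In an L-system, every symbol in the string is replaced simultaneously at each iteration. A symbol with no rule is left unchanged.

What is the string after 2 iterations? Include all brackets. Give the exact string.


Answer: [DC]D[CD][DC]D[CD][[DC]D[CD]]DD[D]C

Derivation:
Step 0: C
Step 1: DD[D]C
Step 2: [DC]D[CD][DC]D[CD][[DC]D[CD]]DD[D]C


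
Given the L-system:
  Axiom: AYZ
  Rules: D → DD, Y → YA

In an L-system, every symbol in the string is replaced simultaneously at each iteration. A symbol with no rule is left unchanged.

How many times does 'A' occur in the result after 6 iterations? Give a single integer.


Answer: 7

Derivation:
Step 0: AYZ  (1 'A')
Step 1: AYAZ  (2 'A')
Step 2: AYAAZ  (3 'A')
Step 3: AYAAAZ  (4 'A')
Step 4: AYAAAAZ  (5 'A')
Step 5: AYAAAAAZ  (6 'A')
Step 6: AYAAAAAAZ  (7 'A')


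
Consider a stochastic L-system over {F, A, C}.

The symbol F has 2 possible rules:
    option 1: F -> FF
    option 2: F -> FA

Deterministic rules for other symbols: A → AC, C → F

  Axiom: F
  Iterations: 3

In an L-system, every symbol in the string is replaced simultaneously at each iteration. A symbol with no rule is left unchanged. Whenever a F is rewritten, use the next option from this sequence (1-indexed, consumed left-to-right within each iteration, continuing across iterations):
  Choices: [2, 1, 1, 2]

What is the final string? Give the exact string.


Answer: FFFAACF

Derivation:
Step 0: F
Step 1: FA  (used choices [2])
Step 2: FFAC  (used choices [1])
Step 3: FFFAACF  (used choices [1, 2])


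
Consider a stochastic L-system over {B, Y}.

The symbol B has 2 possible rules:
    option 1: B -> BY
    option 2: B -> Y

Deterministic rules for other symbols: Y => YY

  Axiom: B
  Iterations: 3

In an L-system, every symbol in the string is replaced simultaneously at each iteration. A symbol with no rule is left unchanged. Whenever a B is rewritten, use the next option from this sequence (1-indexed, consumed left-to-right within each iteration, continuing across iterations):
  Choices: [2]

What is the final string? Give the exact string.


Step 0: B
Step 1: Y  (used choices [2])
Step 2: YY  (used choices [])
Step 3: YYYY  (used choices [])

Answer: YYYY


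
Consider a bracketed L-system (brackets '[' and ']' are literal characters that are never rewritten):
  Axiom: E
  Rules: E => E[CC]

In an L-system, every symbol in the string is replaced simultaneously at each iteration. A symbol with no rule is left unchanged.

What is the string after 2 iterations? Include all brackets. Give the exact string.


Step 0: E
Step 1: E[CC]
Step 2: E[CC][CC]

Answer: E[CC][CC]


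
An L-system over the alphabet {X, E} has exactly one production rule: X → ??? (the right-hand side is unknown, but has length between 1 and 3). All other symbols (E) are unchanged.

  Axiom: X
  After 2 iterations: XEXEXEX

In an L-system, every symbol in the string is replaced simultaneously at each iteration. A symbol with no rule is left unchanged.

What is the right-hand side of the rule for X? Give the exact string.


Answer: XEX

Derivation:
Trying X → XEX:
  Step 0: X
  Step 1: XEX
  Step 2: XEXEXEX
Matches the given result.


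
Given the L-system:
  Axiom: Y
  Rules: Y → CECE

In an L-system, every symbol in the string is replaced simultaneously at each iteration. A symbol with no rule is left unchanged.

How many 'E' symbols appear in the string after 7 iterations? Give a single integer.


Step 0: Y  (0 'E')
Step 1: CECE  (2 'E')
Step 2: CECE  (2 'E')
Step 3: CECE  (2 'E')
Step 4: CECE  (2 'E')
Step 5: CECE  (2 'E')
Step 6: CECE  (2 'E')
Step 7: CECE  (2 'E')

Answer: 2


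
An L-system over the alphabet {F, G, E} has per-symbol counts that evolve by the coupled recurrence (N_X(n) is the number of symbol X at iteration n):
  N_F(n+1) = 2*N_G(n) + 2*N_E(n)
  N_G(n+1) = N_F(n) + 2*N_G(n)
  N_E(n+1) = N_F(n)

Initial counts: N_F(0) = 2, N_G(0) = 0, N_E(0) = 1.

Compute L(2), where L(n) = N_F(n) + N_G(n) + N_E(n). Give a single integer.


Step 0: N_F=2, N_G=0, N_E=1, L=3
Step 1: N_F=2, N_G=2, N_E=2, L=6
Step 2: N_F=8, N_G=6, N_E=2, L=16

Answer: 16


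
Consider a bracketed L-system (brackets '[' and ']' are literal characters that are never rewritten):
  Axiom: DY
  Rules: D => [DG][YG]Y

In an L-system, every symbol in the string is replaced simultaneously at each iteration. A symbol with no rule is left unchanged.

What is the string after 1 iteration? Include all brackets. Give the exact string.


Answer: [DG][YG]YY

Derivation:
Step 0: DY
Step 1: [DG][YG]YY


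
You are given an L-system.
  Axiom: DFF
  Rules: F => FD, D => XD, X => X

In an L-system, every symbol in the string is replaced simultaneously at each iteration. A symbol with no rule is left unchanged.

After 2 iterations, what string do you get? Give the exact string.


Step 0: DFF
Step 1: XDFDFD
Step 2: XXDFDXDFDXD

Answer: XXDFDXDFDXD


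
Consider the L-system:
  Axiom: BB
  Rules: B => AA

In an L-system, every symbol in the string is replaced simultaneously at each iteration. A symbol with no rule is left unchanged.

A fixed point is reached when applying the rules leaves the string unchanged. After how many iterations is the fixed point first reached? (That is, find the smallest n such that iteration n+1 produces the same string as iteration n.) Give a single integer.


Answer: 1

Derivation:
Step 0: BB
Step 1: AAAA
Step 2: AAAA  (unchanged — fixed point at step 1)


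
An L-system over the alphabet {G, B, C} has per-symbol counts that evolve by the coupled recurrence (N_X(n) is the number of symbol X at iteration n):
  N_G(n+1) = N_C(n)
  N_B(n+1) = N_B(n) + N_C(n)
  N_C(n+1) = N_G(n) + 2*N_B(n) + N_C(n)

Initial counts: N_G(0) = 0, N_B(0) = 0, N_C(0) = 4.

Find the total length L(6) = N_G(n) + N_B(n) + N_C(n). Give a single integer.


Step 0: N_G=0, N_B=0, N_C=4, L=4
Step 1: N_G=4, N_B=4, N_C=4, L=12
Step 2: N_G=4, N_B=8, N_C=16, L=28
Step 3: N_G=16, N_B=24, N_C=36, L=76
Step 4: N_G=36, N_B=60, N_C=100, L=196
Step 5: N_G=100, N_B=160, N_C=256, L=516
Step 6: N_G=256, N_B=416, N_C=676, L=1348

Answer: 1348


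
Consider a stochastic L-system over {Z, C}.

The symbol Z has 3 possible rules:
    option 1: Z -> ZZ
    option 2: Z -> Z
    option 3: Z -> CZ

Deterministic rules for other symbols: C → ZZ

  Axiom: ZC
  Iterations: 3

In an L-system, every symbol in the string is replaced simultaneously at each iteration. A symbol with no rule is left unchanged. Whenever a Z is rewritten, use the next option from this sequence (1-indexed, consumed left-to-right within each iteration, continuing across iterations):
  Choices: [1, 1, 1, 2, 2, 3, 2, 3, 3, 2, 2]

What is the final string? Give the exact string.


Step 0: ZC
Step 1: ZZZZ  (used choices [1])
Step 2: ZZZZZZ  (used choices [1, 1, 2, 2])
Step 3: CZZCZCZZZ  (used choices [3, 2, 3, 3, 2, 2])

Answer: CZZCZCZZZ


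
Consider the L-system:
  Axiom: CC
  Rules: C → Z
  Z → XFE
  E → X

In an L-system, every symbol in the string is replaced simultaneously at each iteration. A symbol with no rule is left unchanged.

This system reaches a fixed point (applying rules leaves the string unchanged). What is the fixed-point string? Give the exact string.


Answer: XFXXFX

Derivation:
Step 0: CC
Step 1: ZZ
Step 2: XFEXFE
Step 3: XFXXFX
Step 4: XFXXFX  (unchanged — fixed point at step 3)


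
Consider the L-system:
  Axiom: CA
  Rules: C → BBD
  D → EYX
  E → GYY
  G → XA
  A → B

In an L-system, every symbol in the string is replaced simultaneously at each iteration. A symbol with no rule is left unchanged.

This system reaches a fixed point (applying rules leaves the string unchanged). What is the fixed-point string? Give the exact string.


Step 0: CA
Step 1: BBDB
Step 2: BBEYXB
Step 3: BBGYYYXB
Step 4: BBXAYYYXB
Step 5: BBXBYYYXB
Step 6: BBXBYYYXB  (unchanged — fixed point at step 5)

Answer: BBXBYYYXB


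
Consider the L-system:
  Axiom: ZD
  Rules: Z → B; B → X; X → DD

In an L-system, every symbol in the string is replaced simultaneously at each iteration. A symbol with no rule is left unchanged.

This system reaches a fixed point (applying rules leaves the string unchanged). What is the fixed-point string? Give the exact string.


Answer: DDD

Derivation:
Step 0: ZD
Step 1: BD
Step 2: XD
Step 3: DDD
Step 4: DDD  (unchanged — fixed point at step 3)


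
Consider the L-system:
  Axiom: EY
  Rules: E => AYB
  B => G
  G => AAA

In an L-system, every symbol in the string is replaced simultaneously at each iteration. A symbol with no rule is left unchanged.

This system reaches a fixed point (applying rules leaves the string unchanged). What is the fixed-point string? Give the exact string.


Answer: AYAAAY

Derivation:
Step 0: EY
Step 1: AYBY
Step 2: AYGY
Step 3: AYAAAY
Step 4: AYAAAY  (unchanged — fixed point at step 3)


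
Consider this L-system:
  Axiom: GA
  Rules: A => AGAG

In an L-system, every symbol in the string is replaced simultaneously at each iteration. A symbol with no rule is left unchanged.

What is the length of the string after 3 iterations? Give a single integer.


Step 0: length = 2
Step 1: length = 5
Step 2: length = 11
Step 3: length = 23

Answer: 23


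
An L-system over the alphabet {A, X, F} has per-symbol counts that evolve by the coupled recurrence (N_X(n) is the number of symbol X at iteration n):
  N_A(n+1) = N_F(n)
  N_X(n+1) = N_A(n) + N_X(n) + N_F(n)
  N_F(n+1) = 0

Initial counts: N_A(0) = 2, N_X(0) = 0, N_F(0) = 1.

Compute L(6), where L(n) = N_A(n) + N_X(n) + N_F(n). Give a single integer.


Step 0: N_A=2, N_X=0, N_F=1, L=3
Step 1: N_A=1, N_X=3, N_F=0, L=4
Step 2: N_A=0, N_X=4, N_F=0, L=4
Step 3: N_A=0, N_X=4, N_F=0, L=4
Step 4: N_A=0, N_X=4, N_F=0, L=4
Step 5: N_A=0, N_X=4, N_F=0, L=4
Step 6: N_A=0, N_X=4, N_F=0, L=4

Answer: 4


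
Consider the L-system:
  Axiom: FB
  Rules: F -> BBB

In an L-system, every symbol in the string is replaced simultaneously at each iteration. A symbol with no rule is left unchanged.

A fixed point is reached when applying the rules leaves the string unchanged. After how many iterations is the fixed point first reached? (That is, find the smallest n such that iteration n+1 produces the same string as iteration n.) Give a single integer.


Answer: 1

Derivation:
Step 0: FB
Step 1: BBBB
Step 2: BBBB  (unchanged — fixed point at step 1)


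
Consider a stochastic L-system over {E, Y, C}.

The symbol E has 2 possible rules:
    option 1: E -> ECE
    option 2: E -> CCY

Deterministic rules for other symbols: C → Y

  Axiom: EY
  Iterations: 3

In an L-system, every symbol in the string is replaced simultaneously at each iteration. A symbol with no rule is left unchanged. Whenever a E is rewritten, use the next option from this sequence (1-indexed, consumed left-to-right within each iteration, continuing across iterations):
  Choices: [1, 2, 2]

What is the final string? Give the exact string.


Step 0: EY
Step 1: ECEY  (used choices [1])
Step 2: CCYYCCYY  (used choices [2, 2])
Step 3: YYYYYYYY  (used choices [])

Answer: YYYYYYYY


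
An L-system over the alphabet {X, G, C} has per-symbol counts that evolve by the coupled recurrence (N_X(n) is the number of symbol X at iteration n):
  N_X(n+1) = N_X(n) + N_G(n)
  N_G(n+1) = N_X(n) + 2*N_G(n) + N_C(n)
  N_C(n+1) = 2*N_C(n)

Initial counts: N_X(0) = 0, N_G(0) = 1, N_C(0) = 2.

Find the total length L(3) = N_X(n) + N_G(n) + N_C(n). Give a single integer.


Step 0: N_X=0, N_G=1, N_C=2, L=3
Step 1: N_X=1, N_G=4, N_C=4, L=9
Step 2: N_X=5, N_G=13, N_C=8, L=26
Step 3: N_X=18, N_G=39, N_C=16, L=73

Answer: 73


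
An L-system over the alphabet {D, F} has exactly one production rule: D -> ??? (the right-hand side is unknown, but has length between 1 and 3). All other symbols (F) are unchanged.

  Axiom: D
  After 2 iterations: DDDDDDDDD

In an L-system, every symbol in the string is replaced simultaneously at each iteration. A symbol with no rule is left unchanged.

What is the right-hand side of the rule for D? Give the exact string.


Trying D -> DDD:
  Step 0: D
  Step 1: DDD
  Step 2: DDDDDDDDD
Matches the given result.

Answer: DDD


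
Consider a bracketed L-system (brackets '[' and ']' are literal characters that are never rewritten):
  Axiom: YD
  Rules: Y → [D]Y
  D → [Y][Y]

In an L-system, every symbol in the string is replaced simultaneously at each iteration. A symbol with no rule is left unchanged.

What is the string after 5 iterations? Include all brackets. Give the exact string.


Answer: [[[[[D]Y][[D]Y]][[Y][Y]][D]Y][[[[D]Y][[D]Y]][[Y][Y]][D]Y]][[[[Y][Y]][D]Y][[[Y][Y]][D]Y]][[[D]Y][[D]Y]][[Y][Y]][D]Y[[[[[Y][Y]][D]Y][[[Y][Y]][D]Y]][[[D]Y][[D]Y]][[Y][Y]][D]Y][[[[[Y][Y]][D]Y][[[Y][Y]][D]Y]][[[D]Y][[D]Y]][[Y][Y]][D]Y]

Derivation:
Step 0: YD
Step 1: [D]Y[Y][Y]
Step 2: [[Y][Y]][D]Y[[D]Y][[D]Y]
Step 3: [[[D]Y][[D]Y]][[Y][Y]][D]Y[[[Y][Y]][D]Y][[[Y][Y]][D]Y]
Step 4: [[[[Y][Y]][D]Y][[[Y][Y]][D]Y]][[[D]Y][[D]Y]][[Y][Y]][D]Y[[[[D]Y][[D]Y]][[Y][Y]][D]Y][[[[D]Y][[D]Y]][[Y][Y]][D]Y]
Step 5: [[[[[D]Y][[D]Y]][[Y][Y]][D]Y][[[[D]Y][[D]Y]][[Y][Y]][D]Y]][[[[Y][Y]][D]Y][[[Y][Y]][D]Y]][[[D]Y][[D]Y]][[Y][Y]][D]Y[[[[[Y][Y]][D]Y][[[Y][Y]][D]Y]][[[D]Y][[D]Y]][[Y][Y]][D]Y][[[[[Y][Y]][D]Y][[[Y][Y]][D]Y]][[[D]Y][[D]Y]][[Y][Y]][D]Y]


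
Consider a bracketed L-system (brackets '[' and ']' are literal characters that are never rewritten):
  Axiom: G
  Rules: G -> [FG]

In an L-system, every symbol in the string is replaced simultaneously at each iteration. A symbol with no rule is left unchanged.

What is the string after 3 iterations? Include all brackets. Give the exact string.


Answer: [F[F[FG]]]

Derivation:
Step 0: G
Step 1: [FG]
Step 2: [F[FG]]
Step 3: [F[F[FG]]]


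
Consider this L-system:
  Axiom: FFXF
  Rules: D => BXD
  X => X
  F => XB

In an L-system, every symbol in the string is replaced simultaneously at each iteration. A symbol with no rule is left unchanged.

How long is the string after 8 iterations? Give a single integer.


Answer: 7

Derivation:
Step 0: length = 4
Step 1: length = 7
Step 2: length = 7
Step 3: length = 7
Step 4: length = 7
Step 5: length = 7
Step 6: length = 7
Step 7: length = 7
Step 8: length = 7


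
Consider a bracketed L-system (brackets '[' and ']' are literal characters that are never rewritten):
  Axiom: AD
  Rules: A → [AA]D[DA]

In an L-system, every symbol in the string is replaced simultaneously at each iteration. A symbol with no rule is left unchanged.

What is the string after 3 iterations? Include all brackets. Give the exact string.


Answer: [[[AA]D[DA][AA]D[DA]]D[D[AA]D[DA]][[AA]D[DA][AA]D[DA]]D[D[AA]D[DA]]]D[D[[AA]D[DA][AA]D[DA]]D[D[AA]D[DA]]]D

Derivation:
Step 0: AD
Step 1: [AA]D[DA]D
Step 2: [[AA]D[DA][AA]D[DA]]D[D[AA]D[DA]]D
Step 3: [[[AA]D[DA][AA]D[DA]]D[D[AA]D[DA]][[AA]D[DA][AA]D[DA]]D[D[AA]D[DA]]]D[D[[AA]D[DA][AA]D[DA]]D[D[AA]D[DA]]]D


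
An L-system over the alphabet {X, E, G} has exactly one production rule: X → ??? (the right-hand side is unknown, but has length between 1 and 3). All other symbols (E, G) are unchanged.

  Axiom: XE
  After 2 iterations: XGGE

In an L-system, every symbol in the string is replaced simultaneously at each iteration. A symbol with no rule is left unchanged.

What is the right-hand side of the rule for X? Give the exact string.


Trying X → XG:
  Step 0: XE
  Step 1: XGE
  Step 2: XGGE
Matches the given result.

Answer: XG


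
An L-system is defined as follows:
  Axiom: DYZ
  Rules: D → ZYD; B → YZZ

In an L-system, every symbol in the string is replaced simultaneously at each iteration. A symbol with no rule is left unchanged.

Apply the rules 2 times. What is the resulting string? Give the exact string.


Step 0: DYZ
Step 1: ZYDYZ
Step 2: ZYZYDYZ

Answer: ZYZYDYZ


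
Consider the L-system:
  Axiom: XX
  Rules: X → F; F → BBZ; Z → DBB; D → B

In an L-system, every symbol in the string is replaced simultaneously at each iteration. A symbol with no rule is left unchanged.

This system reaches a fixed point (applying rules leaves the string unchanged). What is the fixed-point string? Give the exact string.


Step 0: XX
Step 1: FF
Step 2: BBZBBZ
Step 3: BBDBBBBDBB
Step 4: BBBBBBBBBB
Step 5: BBBBBBBBBB  (unchanged — fixed point at step 4)

Answer: BBBBBBBBBB


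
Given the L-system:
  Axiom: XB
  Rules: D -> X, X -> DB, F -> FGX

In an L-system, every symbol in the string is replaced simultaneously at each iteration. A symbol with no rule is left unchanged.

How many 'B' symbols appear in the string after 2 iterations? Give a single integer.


Step 0: XB  (1 'B')
Step 1: DBB  (2 'B')
Step 2: XBB  (2 'B')

Answer: 2


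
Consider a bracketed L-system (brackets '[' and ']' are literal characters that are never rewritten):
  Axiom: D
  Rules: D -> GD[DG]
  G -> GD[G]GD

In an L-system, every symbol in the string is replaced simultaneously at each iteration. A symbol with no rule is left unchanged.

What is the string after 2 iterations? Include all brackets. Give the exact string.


Answer: GD[G]GDGD[DG][GD[DG]GD[G]GD]

Derivation:
Step 0: D
Step 1: GD[DG]
Step 2: GD[G]GDGD[DG][GD[DG]GD[G]GD]


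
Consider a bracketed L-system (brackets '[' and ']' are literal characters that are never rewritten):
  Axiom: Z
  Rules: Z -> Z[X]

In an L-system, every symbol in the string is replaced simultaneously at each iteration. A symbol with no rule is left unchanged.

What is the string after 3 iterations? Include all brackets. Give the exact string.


Step 0: Z
Step 1: Z[X]
Step 2: Z[X][X]
Step 3: Z[X][X][X]

Answer: Z[X][X][X]


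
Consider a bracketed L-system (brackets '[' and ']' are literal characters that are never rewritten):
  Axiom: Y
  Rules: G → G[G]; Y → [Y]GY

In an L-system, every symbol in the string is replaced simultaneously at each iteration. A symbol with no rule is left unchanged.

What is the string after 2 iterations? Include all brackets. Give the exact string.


Answer: [[Y]GY]G[G][Y]GY

Derivation:
Step 0: Y
Step 1: [Y]GY
Step 2: [[Y]GY]G[G][Y]GY


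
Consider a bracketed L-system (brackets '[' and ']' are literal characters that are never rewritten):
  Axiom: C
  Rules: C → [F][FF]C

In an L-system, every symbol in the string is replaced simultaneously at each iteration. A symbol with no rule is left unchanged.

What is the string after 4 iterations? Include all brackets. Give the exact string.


Step 0: C
Step 1: [F][FF]C
Step 2: [F][FF][F][FF]C
Step 3: [F][FF][F][FF][F][FF]C
Step 4: [F][FF][F][FF][F][FF][F][FF]C

Answer: [F][FF][F][FF][F][FF][F][FF]C


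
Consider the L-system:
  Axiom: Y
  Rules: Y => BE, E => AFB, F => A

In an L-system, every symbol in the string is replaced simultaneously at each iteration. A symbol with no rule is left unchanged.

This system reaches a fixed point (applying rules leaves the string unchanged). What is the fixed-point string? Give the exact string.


Step 0: Y
Step 1: BE
Step 2: BAFB
Step 3: BAAB
Step 4: BAAB  (unchanged — fixed point at step 3)

Answer: BAAB


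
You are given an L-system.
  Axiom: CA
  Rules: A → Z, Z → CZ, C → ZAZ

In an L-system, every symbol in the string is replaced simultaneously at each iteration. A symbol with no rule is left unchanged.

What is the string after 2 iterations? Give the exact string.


Step 0: CA
Step 1: ZAZZ
Step 2: CZZCZCZ

Answer: CZZCZCZ


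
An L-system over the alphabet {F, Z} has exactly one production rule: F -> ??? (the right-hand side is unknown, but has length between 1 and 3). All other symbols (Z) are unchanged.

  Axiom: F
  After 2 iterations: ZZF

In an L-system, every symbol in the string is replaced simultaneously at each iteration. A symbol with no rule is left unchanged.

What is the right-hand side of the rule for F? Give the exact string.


Trying F -> ZF:
  Step 0: F
  Step 1: ZF
  Step 2: ZZF
Matches the given result.

Answer: ZF


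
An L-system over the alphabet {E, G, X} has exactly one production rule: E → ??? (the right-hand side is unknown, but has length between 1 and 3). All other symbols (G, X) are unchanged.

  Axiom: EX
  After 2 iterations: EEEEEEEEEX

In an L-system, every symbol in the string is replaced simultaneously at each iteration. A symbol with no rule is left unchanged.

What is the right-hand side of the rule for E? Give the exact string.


Answer: EEE

Derivation:
Trying E → EEE:
  Step 0: EX
  Step 1: EEEX
  Step 2: EEEEEEEEEX
Matches the given result.


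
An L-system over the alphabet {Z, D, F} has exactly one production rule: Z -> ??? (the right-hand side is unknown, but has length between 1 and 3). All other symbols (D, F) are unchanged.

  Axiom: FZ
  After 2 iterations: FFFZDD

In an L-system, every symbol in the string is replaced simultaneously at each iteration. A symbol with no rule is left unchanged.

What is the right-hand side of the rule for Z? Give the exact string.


Trying Z -> FZD:
  Step 0: FZ
  Step 1: FFZD
  Step 2: FFFZDD
Matches the given result.

Answer: FZD


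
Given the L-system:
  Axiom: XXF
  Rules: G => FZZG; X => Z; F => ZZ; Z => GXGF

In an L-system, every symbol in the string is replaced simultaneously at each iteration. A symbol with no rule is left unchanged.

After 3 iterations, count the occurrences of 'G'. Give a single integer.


Answer: 8

Derivation:
Step 0: XXF  (0 'G')
Step 1: ZZZZ  (0 'G')
Step 2: GXGFGXGFGXGFGXGF  (8 'G')
Step 3: FZZGZFZZGZZFZZGZFZZGZZFZZGZFZZGZZFZZGZFZZGZZ  (8 'G')


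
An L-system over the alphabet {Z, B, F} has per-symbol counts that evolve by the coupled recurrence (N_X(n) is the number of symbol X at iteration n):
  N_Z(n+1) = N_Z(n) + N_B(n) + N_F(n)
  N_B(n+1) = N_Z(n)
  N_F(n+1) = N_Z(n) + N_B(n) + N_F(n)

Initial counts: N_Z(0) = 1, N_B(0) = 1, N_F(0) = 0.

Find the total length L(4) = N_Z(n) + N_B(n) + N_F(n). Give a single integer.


Step 0: N_Z=1, N_B=1, N_F=0, L=2
Step 1: N_Z=2, N_B=1, N_F=2, L=5
Step 2: N_Z=5, N_B=2, N_F=5, L=12
Step 3: N_Z=12, N_B=5, N_F=12, L=29
Step 4: N_Z=29, N_B=12, N_F=29, L=70

Answer: 70


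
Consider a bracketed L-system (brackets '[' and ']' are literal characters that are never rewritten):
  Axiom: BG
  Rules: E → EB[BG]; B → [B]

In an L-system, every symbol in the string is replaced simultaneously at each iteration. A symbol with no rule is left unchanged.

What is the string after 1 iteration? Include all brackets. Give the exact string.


Answer: [B]G

Derivation:
Step 0: BG
Step 1: [B]G


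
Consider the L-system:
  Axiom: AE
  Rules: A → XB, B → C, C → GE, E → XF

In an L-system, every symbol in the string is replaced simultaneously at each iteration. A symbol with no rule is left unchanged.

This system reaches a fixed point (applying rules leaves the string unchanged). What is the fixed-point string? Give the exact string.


Step 0: AE
Step 1: XBXF
Step 2: XCXF
Step 3: XGEXF
Step 4: XGXFXF
Step 5: XGXFXF  (unchanged — fixed point at step 4)

Answer: XGXFXF
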